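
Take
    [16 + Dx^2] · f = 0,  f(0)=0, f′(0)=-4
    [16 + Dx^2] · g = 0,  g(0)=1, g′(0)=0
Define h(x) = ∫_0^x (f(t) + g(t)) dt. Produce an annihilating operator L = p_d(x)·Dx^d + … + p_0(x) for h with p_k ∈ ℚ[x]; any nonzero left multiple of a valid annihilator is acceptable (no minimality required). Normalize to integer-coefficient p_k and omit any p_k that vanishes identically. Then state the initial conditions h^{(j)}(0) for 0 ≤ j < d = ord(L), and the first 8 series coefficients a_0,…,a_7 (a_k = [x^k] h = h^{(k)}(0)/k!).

L = 16·Dx + Dx^3  (order 3).
h: a_k = 0, 1, -2, -8/3, 8/3, 32/15, -64/45, -256/315, …
ICs: h(0) = 0, h′(0) = 1, h′′(0) = -4.

f: a_k = 0, -4, 0, 32/3, 0, -128/15, 0, 1024/315, …
g: a_k = 1, 0, -8, 0, 32/3, 0, -256/45, 0, …
Weyl lclm of L_f,L_g ⇒ L₀ (ord ≤ 4).
h=∫₀ˣh₀: take L = L₀·Dx.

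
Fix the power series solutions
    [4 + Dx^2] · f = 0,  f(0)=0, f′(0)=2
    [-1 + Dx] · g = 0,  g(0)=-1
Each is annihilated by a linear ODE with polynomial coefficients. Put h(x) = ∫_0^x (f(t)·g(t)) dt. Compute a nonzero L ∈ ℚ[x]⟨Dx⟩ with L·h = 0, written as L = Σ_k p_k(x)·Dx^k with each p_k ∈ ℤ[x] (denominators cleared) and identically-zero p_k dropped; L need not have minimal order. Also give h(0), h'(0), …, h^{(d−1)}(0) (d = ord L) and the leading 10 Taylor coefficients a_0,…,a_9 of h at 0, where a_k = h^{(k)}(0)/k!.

L = 5·Dx - 2·Dx^2 + Dx^3  (order 3).
h: a_k = 0, 0, -1, -2/3, 1/12, 1/5, 19/360, -11/1260, -139/20160, -1/1080, …
ICs: h(0) = 0, h′(0) = 0, h′′(0) = -2.

f: a_k = 0, 2, 0, -4/3, 0, 4/15, 0, -8/315, 0, 4/2835, …
g: a_k = -1, -1, -1/2, -1/6, -1/24, -1/120, -1/720, -1/5040, -1/40320, -1/362880, …
f·g: L₀ = L_f ⊗_s L_g, ord ≤ 2·1.
h=∫₀ˣh₀: take L = L₀·Dx.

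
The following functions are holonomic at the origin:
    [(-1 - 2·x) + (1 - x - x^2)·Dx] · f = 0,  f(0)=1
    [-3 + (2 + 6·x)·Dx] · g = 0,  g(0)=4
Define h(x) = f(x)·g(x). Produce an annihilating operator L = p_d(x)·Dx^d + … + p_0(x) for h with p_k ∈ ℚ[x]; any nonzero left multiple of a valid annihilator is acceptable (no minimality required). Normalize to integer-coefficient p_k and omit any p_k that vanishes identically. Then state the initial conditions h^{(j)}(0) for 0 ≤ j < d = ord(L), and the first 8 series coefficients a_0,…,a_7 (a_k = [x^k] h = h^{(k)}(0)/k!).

f: a_k = 1, 1, 2, 3, 5, 8, 13, 21, …
g: a_k = 4, 6, -9/2, 27/4, -405/32, 1701/64, -15309/256, 72171/512, …
Sym-product of L_f,L_g gives L₀ (≤ ord 1).
L = (5 + 7·x + 9·x^2) + (-2 - 4·x + 8·x^2 + 6·x^3)·Dx  (order 1).
h: a_k = 4, 10, 19/2, 105/4, 739/32, 4859/64, 10039/256, 131121/512, …
ICs: h(0) = 4.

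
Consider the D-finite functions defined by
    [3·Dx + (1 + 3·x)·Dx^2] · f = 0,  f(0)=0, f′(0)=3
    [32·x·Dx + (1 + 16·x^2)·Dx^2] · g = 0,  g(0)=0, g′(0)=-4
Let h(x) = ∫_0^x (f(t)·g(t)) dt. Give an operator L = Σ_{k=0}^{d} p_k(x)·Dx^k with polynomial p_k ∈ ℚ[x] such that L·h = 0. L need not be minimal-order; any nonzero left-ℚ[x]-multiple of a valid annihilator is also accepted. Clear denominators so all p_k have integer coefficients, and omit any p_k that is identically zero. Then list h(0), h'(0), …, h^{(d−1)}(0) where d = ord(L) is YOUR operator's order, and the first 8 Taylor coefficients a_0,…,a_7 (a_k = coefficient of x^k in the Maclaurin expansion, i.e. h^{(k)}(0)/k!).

L = (15744 + 89280·x + 811008·x^2 + 5299200·x^3 + 13271040·x^4 + 17252352·x^5 + 21233664·x^7)·Dx^2 + (4258 + 91200·x + 775488·x^2 + 4635648·x^3 + 18247680·x^4 + 41140224·x^5 + 46448640·x^6 + 21233664·x^7 + 74317824·x^8)·Dx^3 + (492 + 12548·x + 131328·x^2 + 747968·x^3 + 3219456·x^4 + 10146816·x^5 + 21233664·x^6 + 24920064·x^7 + 21233664·x^8 + 42467328·x^9)·Dx^4 + (73 + 822·x + 6161·x^2 + 34944·x^3 + 151168·x^4 + 500736·x^5 + 1322496·x^6 + 2654208·x^7 + 3244032·x^8 + 3538944·x^9 + 5308416·x^10)·Dx^5  (order 5).
h: a_k = 0, 0, 0, -4, 9/2, 28/5, -5/2, -3084/35, …
ICs: h(0) = 0, h′(0) = 0, h′′(0) = 0, h′′′(0) = -24, h′′′′(0) = 108.

f: a_k = 0, 3, -9/2, 9, -81/4, 243/5, -243/2, 2187/7, …
g: a_k = 0, -4, 0, 64/3, 0, -1024/5, 0, 16384/7, …
Product ⇒ symmetric product L₀, ord ≤ 4.
h=∫h₀ ⇒ L = L₀·Dx.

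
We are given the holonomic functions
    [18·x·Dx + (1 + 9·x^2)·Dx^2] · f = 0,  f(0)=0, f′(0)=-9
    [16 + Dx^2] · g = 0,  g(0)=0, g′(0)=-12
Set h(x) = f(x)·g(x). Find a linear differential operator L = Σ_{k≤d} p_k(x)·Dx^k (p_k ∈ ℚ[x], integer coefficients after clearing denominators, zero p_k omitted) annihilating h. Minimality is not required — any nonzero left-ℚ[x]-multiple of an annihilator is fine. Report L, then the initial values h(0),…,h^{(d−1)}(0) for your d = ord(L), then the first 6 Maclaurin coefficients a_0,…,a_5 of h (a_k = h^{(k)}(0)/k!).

L = (20800 + 494784·x^2 + 2923776·x^4 + 11943936·x^6 + 26873856·x^8) + (19584·x + 342144·x^3 + 2239488·x^5 + 6718464·x^7)·Dx + (1700 + 42732·x^2 + 318816·x^4 + 1492992·x^6 + 3359232·x^8)·Dx^2 + (1224·x + 21384·x^3 + 139968·x^5 + 419904·x^7)·Dx^3 + (25 + 738·x^2 + 8505·x^4 + 46656·x^6 + 104976·x^8)·Dx^4  (order 4).
h: a_k = 0, 0, 108, 0, -612, 0, …
ICs: h(0) = 0, h′(0) = 0, h′′(0) = 216, h′′′(0) = 0.

f: a_k = 0, -9, 0, 27, 0, -729/5, …
g: a_k = 0, -12, 0, 32, 0, -128/5, …
Product ⇒ symmetric product L₀, ord ≤ 4.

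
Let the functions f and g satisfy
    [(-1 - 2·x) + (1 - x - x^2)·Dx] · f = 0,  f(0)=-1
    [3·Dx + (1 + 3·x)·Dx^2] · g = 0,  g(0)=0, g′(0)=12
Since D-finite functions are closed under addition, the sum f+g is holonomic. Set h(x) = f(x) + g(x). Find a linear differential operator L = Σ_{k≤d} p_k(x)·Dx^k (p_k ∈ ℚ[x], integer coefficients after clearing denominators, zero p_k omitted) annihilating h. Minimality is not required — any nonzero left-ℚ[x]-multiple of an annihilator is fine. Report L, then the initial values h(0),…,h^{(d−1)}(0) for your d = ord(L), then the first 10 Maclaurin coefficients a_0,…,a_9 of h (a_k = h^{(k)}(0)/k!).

L = (126 + 342·x + 468·x^2 + 180·x^3 + 108·x^4)·Dx + (156·x + 576·x^2 + 672·x^3 + 378·x^4 + 180·x^5)·Dx^2 + (-7 - 35·x - 29·x^2 + 63·x^3 + 99·x^4 + 93·x^5 + 36·x^6)·Dx^3  (order 3).
h: a_k = -1, 11, -20, 33, -86, 932/5, -499, 8601/7, -6629/2, 8693, …
ICs: h(0) = -1, h′(0) = 11, h′′(0) = -40.

f: a_k = -1, -1, -2, -3, -5, -8, -13, -21, -34, -55, …
g: a_k = 0, 12, -18, 36, -81, 972/5, -486, 8748/7, -6561/2, 8748, …
Weyl lclm of L_f,L_g ⇒ L₀ (ord ≤ 3).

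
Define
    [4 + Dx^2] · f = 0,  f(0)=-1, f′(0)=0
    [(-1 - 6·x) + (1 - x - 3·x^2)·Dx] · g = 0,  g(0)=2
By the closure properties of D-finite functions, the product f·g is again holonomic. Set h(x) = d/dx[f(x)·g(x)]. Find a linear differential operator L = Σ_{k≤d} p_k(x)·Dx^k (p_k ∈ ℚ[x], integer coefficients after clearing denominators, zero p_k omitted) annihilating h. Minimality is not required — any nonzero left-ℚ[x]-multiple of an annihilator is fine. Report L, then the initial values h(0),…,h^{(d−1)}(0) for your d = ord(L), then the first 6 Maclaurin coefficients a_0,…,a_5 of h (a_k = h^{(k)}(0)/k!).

f: a_k = -1, 0, 2, 0, -2/3, 0, …
g: a_k = 2, 2, 8, 14, 38, 80, …
f·g: L₀ = L_f ⊗_s L_g, ord ≤ 2·1.
Differentiate: ansatz ord ≤ ord L₀ ⇒ L.
L = (10 - 16·x - 40·x^2 + 48·x^3 + 72·x^4) + (5 + 34·x + 36·x^2 + 72·x^3)·Dx + (-1 - x - x^2 + 12·x^3 + 18·x^4)·Dx^2  (order 2).
h: a_k = -2, -8, -30, -280/3, -800/3, -11084/15, …
ICs: h(0) = -2, h′(0) = -8.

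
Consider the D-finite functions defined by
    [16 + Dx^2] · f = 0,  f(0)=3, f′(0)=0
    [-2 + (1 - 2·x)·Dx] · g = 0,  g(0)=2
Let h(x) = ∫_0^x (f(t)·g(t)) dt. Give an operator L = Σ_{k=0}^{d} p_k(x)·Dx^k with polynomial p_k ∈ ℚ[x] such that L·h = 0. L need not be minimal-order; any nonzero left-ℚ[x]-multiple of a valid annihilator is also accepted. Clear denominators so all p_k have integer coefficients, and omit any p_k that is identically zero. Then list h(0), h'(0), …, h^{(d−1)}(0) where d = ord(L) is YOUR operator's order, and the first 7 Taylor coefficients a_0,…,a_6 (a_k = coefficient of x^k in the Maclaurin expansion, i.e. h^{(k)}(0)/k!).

f: a_k = 3, 0, -24, 0, 32, 0, -256/15, …
g: a_k = 2, 4, 8, 16, 32, 64, 128, …
f·g: L₀ = L_f ⊗_s L_g, ord ≤ 2·1.
h=∫₀ˣh₀: take L = L₀·Dx.
L = (-16 + 32·x)·Dx + 4·Dx^2 + (-1 + 2·x)·Dx^3  (order 3).
h: a_k = 0, 6, 6, -8, -12, -32/5, -32/3, …
ICs: h(0) = 0, h′(0) = 6, h′′(0) = 12.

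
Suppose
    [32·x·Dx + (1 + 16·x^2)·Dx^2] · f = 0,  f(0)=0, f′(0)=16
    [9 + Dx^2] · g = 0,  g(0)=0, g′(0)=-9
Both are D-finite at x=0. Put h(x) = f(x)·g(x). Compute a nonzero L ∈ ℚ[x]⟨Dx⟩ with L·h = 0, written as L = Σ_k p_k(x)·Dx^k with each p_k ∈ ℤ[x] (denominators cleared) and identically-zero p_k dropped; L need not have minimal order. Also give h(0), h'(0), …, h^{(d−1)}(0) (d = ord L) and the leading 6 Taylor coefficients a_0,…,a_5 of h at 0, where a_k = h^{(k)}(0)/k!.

L = (16425 + 696384·x^2 + 2778624·x^4 + 11943936·x^6 + 47775744·x^8) + (23616·x + 543744·x^3 + 3981312·x^5 + 21233664·x^7)·Dx + (2050 + 87168·x^2 + 470016·x^4 + 2654208·x^6 + 10616832·x^8)·Dx^2 + (2624·x + 60416·x^3 + 442368·x^5 + 2359296·x^7)·Dx^3 + (25 + 1088·x^2 + 17920·x^4 + 147456·x^6 + 589824·x^8)·Dx^4  (order 4).
h: a_k = 0, 0, -144, 0, 984, 0, …
ICs: h(0) = 0, h′(0) = 0, h′′(0) = -288, h′′′(0) = 0.

f: a_k = 0, 16, 0, -256/3, 0, 4096/5, …
g: a_k = 0, -9, 0, 27/2, 0, -243/40, …
Product ⇒ symmetric product L₀, ord ≤ 4.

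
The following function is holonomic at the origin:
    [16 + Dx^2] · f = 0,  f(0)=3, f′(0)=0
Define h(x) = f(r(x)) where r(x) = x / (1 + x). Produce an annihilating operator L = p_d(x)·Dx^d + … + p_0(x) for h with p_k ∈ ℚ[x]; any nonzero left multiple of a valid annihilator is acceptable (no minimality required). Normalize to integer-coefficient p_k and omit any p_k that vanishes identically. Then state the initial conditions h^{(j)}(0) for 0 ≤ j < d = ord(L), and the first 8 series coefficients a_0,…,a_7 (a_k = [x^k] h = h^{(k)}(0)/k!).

f: a_k = 3, 0, -24, 0, 32, 0, -256/15, 0, …
Change of var in L_f (x↦r) gives L₀.
L = 16 + (2 + 6·x + 6·x^2 + 2·x^3)·Dx + (1 + 4·x + 6·x^2 + 4·x^3 + x^4)·Dx^2  (order 2).
h: a_k = 3, 0, -24, 48, -40, -32, 2744/15, -1968/5, …
ICs: h(0) = 3, h′(0) = 0.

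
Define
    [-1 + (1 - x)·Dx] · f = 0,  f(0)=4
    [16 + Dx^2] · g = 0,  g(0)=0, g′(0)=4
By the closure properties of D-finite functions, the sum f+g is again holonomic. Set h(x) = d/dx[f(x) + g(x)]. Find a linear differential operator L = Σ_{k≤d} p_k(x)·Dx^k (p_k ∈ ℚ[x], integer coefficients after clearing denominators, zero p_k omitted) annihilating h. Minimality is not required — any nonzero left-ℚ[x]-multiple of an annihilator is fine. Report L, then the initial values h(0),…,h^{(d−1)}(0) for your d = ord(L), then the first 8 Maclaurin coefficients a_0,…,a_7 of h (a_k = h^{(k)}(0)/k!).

L = (448 - 512·x + 256·x^2) + (-176 + 432·x - 384·x^2 + 128·x^3)·Dx + (28 - 32·x + 16·x^2)·Dx^2 + (-11 + 27·x - 24·x^2 + 8·x^3)·Dx^3  (order 3).
h: a_k = 8, 8, -20, 16, 188/3, 24, 236/45, 32, …
ICs: h(0) = 8, h′(0) = 8, h′′(0) = -40.

f: a_k = 4, 4, 4, 4, 4, 4, 4, 4, …
g: a_k = 0, 4, 0, -32/3, 0, 128/15, 0, -1024/315, …
f+g: L₀ = lclm(L_f,L_g), ord ≤ 1+2.
h₀' ⇒ L via d/dx closure of L₀.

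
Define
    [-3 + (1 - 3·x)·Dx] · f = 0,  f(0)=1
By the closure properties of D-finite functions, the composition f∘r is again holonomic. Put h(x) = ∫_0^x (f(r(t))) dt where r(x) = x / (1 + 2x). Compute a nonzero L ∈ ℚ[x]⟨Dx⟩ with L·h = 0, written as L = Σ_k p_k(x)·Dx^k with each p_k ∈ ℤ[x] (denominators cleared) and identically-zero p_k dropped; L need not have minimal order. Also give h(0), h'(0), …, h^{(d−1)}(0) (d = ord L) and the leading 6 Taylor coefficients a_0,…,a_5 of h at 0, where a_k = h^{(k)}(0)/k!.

L = 3·Dx + (-1 - x + 2·x^2)·Dx^2  (order 2).
h: a_k = 0, 1, 3/2, 1, 3/4, 3/5, …
ICs: h(0) = 0, h′(0) = 1.

f: a_k = 1, 3, 9, 27, 81, 243, …
L₀ from L_f via x↦r, Dx↦r'^{-1}Dx.
∫: right-multiply L₀ by Dx.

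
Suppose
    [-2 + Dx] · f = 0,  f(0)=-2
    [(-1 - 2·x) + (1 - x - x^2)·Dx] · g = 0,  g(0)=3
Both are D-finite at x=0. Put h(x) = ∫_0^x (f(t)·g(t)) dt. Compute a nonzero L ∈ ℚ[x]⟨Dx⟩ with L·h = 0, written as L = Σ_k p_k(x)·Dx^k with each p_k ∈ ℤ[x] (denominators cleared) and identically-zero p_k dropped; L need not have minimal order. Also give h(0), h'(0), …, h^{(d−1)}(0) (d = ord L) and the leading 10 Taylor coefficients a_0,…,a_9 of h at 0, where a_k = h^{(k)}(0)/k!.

f: a_k = -2, -4, -4, -8/3, -4/3, -8/15, -8/45, -16/315, -4/315, -8/2835, …
g: a_k = 3, 3, 6, 9, 15, 24, 39, 63, 102, 165, …
h₀=f·g: eliminate ⇒ L₀, order ≤ 1·1.
h=∫h₀ ⇒ L = L₀·Dx.
L = (3 - 2·x^2)·Dx + (-1 + x + x^2)·Dx^2  (order 2).
h: a_k = 0, -6, -9, -12, -31/2, -102/5, -138/5, -4022/105, -7593/140, -24572/315, …
ICs: h(0) = 0, h′(0) = -6.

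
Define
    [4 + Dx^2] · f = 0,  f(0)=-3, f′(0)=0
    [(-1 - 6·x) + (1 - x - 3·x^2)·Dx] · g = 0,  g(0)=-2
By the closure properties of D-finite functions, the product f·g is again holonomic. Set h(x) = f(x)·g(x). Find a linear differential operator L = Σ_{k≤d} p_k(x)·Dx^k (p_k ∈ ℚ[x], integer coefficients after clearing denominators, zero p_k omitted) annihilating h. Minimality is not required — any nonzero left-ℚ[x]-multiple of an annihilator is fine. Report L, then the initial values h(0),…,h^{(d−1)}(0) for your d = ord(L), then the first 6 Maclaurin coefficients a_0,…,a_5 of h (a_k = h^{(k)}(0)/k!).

f: a_k = -3, 0, 6, 0, -2, 0, …
g: a_k = -2, -2, -8, -14, -38, -80, …
Sym-product of L_f,L_g gives L₀ (≤ ord 2).
L = (2 + 4·x + 12·x^2) + (2 + 12·x)·Dx + (-1 + x + 3·x^2)·Dx^2  (order 2).
h: a_k = 6, 6, 12, 30, 70, 160, …
ICs: h(0) = 6, h′(0) = 6.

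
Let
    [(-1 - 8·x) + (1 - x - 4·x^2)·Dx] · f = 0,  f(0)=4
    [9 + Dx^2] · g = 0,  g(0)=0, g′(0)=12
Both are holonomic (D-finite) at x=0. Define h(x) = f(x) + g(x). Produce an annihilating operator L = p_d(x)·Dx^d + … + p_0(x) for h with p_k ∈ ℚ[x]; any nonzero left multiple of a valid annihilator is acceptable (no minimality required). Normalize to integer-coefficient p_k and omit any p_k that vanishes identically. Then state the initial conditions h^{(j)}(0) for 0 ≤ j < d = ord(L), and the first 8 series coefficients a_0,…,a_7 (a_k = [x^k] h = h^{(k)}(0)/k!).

L = (567 + 4806·x + 3321·x^2 + 9936·x^3 + 6480·x^4 + 10368·x^5) + (-171 + 117·x + 441·x^2 - 135·x^3 + 540·x^4 + 3888·x^5 + 5184·x^6)·Dx + (63 + 534·x + 369·x^2 + 1104·x^3 + 720·x^4 + 1152·x^5)·Dx^2 + (-19 + 13·x + 49·x^2 - 15·x^3 + 60·x^4 + 432·x^5 + 576·x^6)·Dx^3  (order 3).
h: a_k = 4, 16, 20, 18, 116, 2681/10, 724, 246717/140, …
ICs: h(0) = 4, h′(0) = 16, h′′(0) = 40.

f: a_k = 4, 4, 20, 36, 116, 260, 724, 1764, …
g: a_k = 0, 12, 0, -18, 0, 81/10, 0, -243/140, …
h₀=f+g: left-lcm gives L₀, ord ≤ 3.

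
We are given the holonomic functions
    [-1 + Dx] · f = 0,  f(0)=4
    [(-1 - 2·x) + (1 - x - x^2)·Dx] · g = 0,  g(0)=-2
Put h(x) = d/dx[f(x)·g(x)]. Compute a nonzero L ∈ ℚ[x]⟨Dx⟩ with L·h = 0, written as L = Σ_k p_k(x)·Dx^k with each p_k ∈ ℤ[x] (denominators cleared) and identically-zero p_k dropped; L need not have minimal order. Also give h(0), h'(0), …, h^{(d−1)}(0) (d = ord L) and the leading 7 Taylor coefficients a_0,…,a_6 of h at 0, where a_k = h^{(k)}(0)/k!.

f: a_k = 4, 4, 2, 2/3, 1/6, 1/30, 1/180, …
g: a_k = -2, -2, -4, -6, -10, -16, -26, …
Sym-product of L_f,L_g gives L₀ (≤ ord 1).
Differentiate: ansatz ord ≤ ord L₀ ⇒ L.
L = (7 + 6·x - x^2 - 2·x^3 + x^4) + (-2 + x + 4·x^2 - x^4)·Dx  (order 1).
h: a_k = -16, -56, -136, -884/3, -1786/3, -17347/15, -98221/45, …
ICs: h(0) = -16.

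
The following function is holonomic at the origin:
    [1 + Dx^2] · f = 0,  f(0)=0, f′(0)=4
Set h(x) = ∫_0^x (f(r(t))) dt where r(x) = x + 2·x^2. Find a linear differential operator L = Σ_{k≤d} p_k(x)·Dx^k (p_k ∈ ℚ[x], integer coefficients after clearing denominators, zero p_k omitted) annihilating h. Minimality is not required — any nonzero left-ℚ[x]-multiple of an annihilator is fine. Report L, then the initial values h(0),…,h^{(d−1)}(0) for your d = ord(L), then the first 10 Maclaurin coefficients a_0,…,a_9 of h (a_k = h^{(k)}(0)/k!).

f: a_k = 0, 4, 0, -2/3, 0, 1/30, 0, -1/1260, 0, 1/90720, …
f∘r: x↦r, Dx↦Dx/r' in L_f ⇒ L₀.
∫: right-multiply L₀ by Dx.
L = (1 + 12·x + 48·x^2 + 64·x^3)·Dx - 4·Dx^2 + (1 + 4·x)·Dx^3  (order 3).
h: a_k = 0, 0, 2, 8/3, -1/6, -4/5, -239/180, -5/7, 1679/10080, 239/810, …
ICs: h(0) = 0, h′(0) = 0, h′′(0) = 4.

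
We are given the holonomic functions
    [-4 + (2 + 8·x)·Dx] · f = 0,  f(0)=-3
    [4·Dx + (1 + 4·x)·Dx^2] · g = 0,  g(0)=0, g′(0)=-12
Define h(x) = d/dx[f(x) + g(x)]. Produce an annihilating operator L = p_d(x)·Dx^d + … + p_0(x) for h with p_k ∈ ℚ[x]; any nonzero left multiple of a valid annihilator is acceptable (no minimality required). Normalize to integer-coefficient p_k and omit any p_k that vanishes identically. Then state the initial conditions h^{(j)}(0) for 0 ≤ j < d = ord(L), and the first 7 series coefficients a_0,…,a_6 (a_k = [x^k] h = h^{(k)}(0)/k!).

L = 8 + (10 + 40·x)·Dx + (1 + 8·x + 16·x^2)·Dx^2  (order 2).
h: a_k = -18, 60, -228, 888, -3492, 13800, -54696, …
ICs: h(0) = -18, h′(0) = 60.

f: a_k = -3, -6, 6, -12, 30, -84, 252, …
g: a_k = 0, -12, 24, -64, 192, -3072/5, 2048, …
Weyl lclm of L_f,L_g ⇒ L₀ (ord ≤ 3).
h=h₀': d/dx-closure on L₀ ⇒ L.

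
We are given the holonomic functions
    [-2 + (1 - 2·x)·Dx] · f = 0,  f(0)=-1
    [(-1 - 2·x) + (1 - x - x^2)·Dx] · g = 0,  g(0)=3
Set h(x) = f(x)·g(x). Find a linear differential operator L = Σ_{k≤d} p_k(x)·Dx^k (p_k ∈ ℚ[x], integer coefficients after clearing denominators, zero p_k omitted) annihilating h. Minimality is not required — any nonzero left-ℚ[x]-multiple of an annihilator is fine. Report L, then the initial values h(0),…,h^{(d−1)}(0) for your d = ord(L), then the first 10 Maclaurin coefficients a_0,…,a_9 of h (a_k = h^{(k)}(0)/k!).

L = (-3 + 2·x + 6·x^2) + (1 - 3·x + x^2 + 2·x^3)·Dx  (order 1).
h: a_k = -3, -9, -24, -57, -129, -282, -603, -1269, -2640, -5445, …
ICs: h(0) = -3.

f: a_k = -1, -2, -4, -8, -16, -32, -64, -128, -256, -512, …
g: a_k = 3, 3, 6, 9, 15, 24, 39, 63, 102, 165, …
Product ⇒ symmetric product L₀, ord ≤ 1.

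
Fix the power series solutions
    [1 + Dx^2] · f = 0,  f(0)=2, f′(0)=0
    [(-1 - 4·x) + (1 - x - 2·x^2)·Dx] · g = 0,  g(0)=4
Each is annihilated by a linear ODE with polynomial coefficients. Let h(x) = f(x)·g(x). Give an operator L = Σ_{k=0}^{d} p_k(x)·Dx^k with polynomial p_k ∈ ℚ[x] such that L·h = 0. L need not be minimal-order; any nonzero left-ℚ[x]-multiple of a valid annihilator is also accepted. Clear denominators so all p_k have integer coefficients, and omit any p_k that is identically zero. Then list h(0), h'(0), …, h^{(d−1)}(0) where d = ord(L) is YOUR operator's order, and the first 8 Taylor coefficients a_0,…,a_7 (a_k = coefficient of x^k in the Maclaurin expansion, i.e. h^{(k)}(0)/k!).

f: a_k = 2, 0, -1, 0, 1/12, 0, -1/360, 0, …
g: a_k = 4, 4, 12, 20, 44, 84, 172, 340, …
Sym-product of L_f,L_g gives L₀ (≤ ord 2).
L = (3 + x + 2·x^2) + (2 + 8·x)·Dx + (-1 + x + 2·x^2)·Dx^2  (order 2).
h: a_k = 8, 8, 20, 36, 229/3, 445/3, 27089/90, 53789/90, …
ICs: h(0) = 8, h′(0) = 8.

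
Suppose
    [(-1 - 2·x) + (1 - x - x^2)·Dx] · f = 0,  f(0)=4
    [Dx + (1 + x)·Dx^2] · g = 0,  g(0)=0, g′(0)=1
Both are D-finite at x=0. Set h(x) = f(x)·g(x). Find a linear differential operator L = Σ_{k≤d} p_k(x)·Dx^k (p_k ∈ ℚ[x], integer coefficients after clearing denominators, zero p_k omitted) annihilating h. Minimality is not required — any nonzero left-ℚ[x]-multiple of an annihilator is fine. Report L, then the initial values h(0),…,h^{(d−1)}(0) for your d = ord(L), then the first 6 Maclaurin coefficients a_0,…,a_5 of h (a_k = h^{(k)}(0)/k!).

f: a_k = 4, 4, 8, 12, 20, 32, …
g: a_k = 0, 1, -1/2, 1/3, -1/4, 1/5, …
Product ⇒ symmetric product L₀, ord ≤ 2.
L = (3 + 4·x) + (1 + 7·x + 5·x^2)·Dx + (-1 + 2·x^2 + x^3)·Dx^2  (order 2).
h: a_k = 0, 4, 2, 22/3, 25/3, 247/15, …
ICs: h(0) = 0, h′(0) = 4.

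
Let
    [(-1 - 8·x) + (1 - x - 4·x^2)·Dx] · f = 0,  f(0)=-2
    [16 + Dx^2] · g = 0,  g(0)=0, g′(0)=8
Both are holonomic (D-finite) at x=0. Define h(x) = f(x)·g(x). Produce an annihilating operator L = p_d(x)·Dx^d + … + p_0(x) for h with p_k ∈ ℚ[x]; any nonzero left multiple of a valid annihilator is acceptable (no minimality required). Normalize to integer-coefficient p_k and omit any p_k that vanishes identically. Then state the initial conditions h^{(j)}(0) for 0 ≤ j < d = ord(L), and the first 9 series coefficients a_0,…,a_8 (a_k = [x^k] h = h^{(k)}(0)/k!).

L = (-8 + 16·x + 64·x^2) + (2 + 16·x)·Dx + (-1 + x + 4·x^2)·Dx^2  (order 2).
h: a_k = 0, -16, -16, -112/3, -304/3, -1424/5, -10352/15, -572144/315, -1441712/315, …
ICs: h(0) = 0, h′(0) = -16.

f: a_k = -2, -2, -10, -18, -58, -130, -362, -882, -2330, …
g: a_k = 0, 8, 0, -64/3, 0, 256/15, 0, -2048/315, 0, …
Sym-product of L_f,L_g gives L₀ (≤ ord 2).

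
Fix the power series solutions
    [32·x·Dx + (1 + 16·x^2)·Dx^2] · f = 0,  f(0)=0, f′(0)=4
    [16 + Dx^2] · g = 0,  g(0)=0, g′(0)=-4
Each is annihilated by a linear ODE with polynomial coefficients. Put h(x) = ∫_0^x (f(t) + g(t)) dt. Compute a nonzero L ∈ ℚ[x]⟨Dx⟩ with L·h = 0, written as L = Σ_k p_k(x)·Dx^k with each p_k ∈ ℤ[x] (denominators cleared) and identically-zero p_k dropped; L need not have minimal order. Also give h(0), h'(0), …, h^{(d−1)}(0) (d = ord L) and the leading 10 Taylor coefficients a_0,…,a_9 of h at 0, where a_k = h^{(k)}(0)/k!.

f: a_k = 0, 4, 0, -64/3, 0, 1024/5, 0, -16384/7, 0, 262144/9, …
g: a_k = 0, -4, 0, 32/3, 0, -128/15, 0, 1024/315, 0, -2048/2835, …
L₀ := lclm(L_f,L_g); ord L₀ ≤ 2+2.
∫: right-multiply L₀ by Dx.
L = (-5632·x + 114688·x^3 + 131072·x^5)·Dx^2 + (-16 + 1792·x^2 + 36864·x^4 + 65536·x^6)·Dx^3 + (-352·x + 7168·x^3 + 8192·x^5)·Dx^4 + (-1 + 112·x^2 + 2304·x^4 + 4096·x^6)·Dx^5  (order 5).
h: a_k = 0, 0, 0, 0, -8/3, 0, 1472/45, 0, -92032/315, 0, …
ICs: h(0) = 0, h′(0) = 0, h′′(0) = 0, h′′′(0) = 0, h′′′′(0) = -64.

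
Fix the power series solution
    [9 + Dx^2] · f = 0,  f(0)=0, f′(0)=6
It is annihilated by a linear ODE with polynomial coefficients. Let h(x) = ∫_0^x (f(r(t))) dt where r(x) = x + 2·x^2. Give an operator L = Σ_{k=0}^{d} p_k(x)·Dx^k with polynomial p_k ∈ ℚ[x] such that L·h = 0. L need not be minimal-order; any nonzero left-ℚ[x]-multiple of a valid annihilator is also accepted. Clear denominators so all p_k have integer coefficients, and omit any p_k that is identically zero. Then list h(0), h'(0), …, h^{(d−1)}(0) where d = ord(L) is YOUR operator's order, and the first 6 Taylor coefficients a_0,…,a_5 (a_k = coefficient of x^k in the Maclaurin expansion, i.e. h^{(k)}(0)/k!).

f: a_k = 0, 6, 0, -9, 0, 81/20, …
Change of var in L_f (x↦r) gives L₀.
∫: right-multiply L₀ by Dx.
L = (9 + 108·x + 432·x^2 + 576·x^3)·Dx - 4·Dx^2 + (1 + 4·x)·Dx^3  (order 3).
h: a_k = 0, 0, 3, 4, -9/4, -54/5, …
ICs: h(0) = 0, h′(0) = 0, h′′(0) = 6.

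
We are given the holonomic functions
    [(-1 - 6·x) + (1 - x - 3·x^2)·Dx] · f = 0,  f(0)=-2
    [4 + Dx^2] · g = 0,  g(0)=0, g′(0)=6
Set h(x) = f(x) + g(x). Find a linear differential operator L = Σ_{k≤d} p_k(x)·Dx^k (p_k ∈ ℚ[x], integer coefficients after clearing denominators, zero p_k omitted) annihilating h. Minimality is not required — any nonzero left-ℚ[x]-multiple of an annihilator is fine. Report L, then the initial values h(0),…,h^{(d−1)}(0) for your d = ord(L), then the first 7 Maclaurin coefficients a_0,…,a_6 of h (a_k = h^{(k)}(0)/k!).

f: a_k = -2, -2, -8, -14, -38, -80, -194, …
g: a_k = 0, 6, 0, -4, 0, 4/5, 0, …
h₀=f+g: left-lcm gives L₀, ord ≤ 3.
L = (92 + 608·x + 512·x^2 + 1104·x^3 + 360·x^4 + 432·x^5) + (-24 + 4·x + 24·x^2 + 80·x^3 + 180·x^4 + 216·x^5 + 216·x^6)·Dx + (23 + 152·x + 128·x^2 + 276·x^3 + 90·x^4 + 108·x^5)·Dx^2 + (-6 + x + 6·x^2 + 20·x^3 + 45·x^4 + 54·x^5 + 54·x^6)·Dx^3  (order 3).
h: a_k = -2, 4, -8, -18, -38, -396/5, -194, …
ICs: h(0) = -2, h′(0) = 4, h′′(0) = -16.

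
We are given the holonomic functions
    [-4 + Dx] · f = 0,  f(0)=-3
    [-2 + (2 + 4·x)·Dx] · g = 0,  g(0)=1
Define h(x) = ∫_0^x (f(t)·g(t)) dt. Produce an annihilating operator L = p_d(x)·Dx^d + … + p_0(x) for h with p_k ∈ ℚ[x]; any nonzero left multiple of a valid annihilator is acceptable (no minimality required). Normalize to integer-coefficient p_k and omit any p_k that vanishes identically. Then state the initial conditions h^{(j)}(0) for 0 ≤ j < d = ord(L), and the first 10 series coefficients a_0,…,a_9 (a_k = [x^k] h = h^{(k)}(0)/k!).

f: a_k = -3, -12, -24, -32, -32, -128/5, -256/15, -1024/105, -512/105, -2048/945, …
g: a_k = 1, 1, -1/2, 1/2, -5/8, 7/8, -21/16, 33/16, -429/128, 715/128, …
Sym-product of L_f,L_g gives L₀ (≤ ord 1).
∫: right-multiply L₀ by Dx.
L = (-5 - 8·x)·Dx + (1 + 2·x)·Dx^2  (order 2).
h: a_k = 0, -3, -15/2, -23/2, -103/8, -449/40, -1949/240, -1643/336, -36047/13440, -135617/120960, …
ICs: h(0) = 0, h′(0) = -3.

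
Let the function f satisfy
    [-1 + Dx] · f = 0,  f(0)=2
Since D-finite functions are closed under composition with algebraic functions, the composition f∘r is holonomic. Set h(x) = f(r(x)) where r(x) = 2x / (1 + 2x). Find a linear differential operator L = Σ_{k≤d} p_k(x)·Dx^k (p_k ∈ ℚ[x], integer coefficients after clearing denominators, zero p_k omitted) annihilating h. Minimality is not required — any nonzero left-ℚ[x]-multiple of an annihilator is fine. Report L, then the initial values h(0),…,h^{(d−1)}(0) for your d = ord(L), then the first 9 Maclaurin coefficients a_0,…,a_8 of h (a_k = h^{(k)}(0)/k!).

L = -2 + (1 + 4·x + 4·x^2)·Dx  (order 1).
h: a_k = 2, 4, -4, 8/3, 4/3, -152/15, 1208/45, -17456/315, 31364/315, …
ICs: h(0) = 2.

f: a_k = 2, 2, 1, 1/3, 1/12, 1/60, 1/360, 1/2520, 1/20160, …
h₀=f(r): pull back L_f along r ⇒ L₀.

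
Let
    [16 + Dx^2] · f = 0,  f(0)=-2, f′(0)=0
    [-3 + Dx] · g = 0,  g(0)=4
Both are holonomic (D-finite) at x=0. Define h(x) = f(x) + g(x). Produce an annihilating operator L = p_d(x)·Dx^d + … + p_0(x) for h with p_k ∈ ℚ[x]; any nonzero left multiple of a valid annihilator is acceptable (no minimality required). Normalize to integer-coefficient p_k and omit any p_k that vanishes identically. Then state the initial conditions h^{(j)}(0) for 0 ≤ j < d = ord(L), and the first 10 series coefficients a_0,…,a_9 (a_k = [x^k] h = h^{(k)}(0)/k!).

L = -48 + 16·Dx - 3·Dx^2 + Dx^3  (order 3).
h: a_k = 2, 12, 34, 18, -47/6, 81/10, 2777/180, 243/140, -26207/10080, 243/1120, …
ICs: h(0) = 2, h′(0) = 12, h′′(0) = 68.

f: a_k = -2, 0, 16, 0, -64/3, 0, 512/45, 0, -1024/315, 0, …
g: a_k = 4, 12, 18, 18, 27/2, 81/10, 81/20, 243/140, 729/1120, 243/1120, …
h₀=f+g: left-lcm gives L₀, ord ≤ 3.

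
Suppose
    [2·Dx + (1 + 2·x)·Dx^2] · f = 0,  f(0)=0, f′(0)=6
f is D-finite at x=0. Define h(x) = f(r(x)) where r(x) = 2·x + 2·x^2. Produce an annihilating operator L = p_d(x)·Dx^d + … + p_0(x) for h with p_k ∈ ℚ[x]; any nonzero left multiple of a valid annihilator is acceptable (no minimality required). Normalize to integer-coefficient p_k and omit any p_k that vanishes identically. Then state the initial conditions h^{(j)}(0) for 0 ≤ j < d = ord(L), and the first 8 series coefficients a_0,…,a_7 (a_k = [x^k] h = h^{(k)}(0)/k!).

L = 2·Dx + (1 + 2·x)·Dx^2  (order 2).
h: a_k = 0, 12, -12, 16, -24, 192/5, -64, 768/7, …
ICs: h(0) = 0, h′(0) = 12.

f: a_k = 0, 6, -6, 8, -12, 96/5, -32, 384/7, …
h₀=f(r): pull back L_f along r ⇒ L₀.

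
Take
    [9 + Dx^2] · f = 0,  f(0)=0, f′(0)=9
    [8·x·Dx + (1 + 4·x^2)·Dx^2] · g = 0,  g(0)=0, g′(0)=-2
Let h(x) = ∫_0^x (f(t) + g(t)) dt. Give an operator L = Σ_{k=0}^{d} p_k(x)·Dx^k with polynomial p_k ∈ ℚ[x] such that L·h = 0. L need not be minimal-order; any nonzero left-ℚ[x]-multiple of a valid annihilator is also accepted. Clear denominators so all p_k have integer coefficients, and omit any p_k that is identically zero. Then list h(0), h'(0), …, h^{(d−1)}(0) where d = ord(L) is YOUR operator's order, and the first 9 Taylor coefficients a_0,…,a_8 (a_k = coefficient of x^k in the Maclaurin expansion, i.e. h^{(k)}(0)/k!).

L = (-2808·x + 19008·x^3 + 10368·x^5)·Dx^2 + (9 + 1548·x^2 + 7344·x^4 + 5184·x^6)·Dx^3 + (-312·x + 2112·x^3 + 1152·x^5)·Dx^4 + (1 + 172·x^2 + 816·x^4 + 576·x^6)·Dx^5  (order 5).
h: a_k = 0, 0, 7/2, 0, -65/24, 0, -13/240, 0, 9511/4480, …
ICs: h(0) = 0, h′(0) = 0, h′′(0) = 7, h′′′(0) = 0, h′′′′(0) = -65.

f: a_k = 0, 9, 0, -27/2, 0, 243/40, 0, -729/560, 0, …
g: a_k = 0, -2, 0, 8/3, 0, -32/5, 0, 128/7, 0, …
h₀=f+g: left-lcm gives L₀, ord ≤ 4.
Integrate: L := L₀·Dx.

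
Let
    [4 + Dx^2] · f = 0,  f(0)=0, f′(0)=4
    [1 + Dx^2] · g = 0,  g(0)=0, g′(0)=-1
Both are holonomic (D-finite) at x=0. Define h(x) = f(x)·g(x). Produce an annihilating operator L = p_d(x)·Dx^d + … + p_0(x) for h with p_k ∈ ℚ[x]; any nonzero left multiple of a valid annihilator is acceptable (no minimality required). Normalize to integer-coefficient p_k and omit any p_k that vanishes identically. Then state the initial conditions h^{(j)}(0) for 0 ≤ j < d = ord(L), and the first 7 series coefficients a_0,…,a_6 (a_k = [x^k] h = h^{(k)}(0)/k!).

f: a_k = 0, 4, 0, -8/3, 0, 8/15, 0, …
g: a_k = 0, -1, 0, 1/6, 0, -1/120, 0, …
Product ⇒ symmetric product L₀, ord ≤ 4.
L = 9 + 10·Dx^2 + Dx^4  (order 4).
h: a_k = 0, 0, -4, 0, 10/3, 0, -91/90, …
ICs: h(0) = 0, h′(0) = 0, h′′(0) = -8, h′′′(0) = 0.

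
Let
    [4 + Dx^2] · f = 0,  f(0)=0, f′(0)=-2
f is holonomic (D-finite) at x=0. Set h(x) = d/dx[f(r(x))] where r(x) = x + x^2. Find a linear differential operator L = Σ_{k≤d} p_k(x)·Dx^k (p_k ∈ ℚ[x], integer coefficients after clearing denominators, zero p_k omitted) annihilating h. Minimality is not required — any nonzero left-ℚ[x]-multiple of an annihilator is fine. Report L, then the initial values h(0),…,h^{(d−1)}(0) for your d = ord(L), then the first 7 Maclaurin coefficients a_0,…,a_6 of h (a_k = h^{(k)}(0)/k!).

L = (16 + 32·x + 96·x^2 + 128·x^3 + 64·x^4) + (-6 - 12·x)·Dx + (1 + 4·x + 4·x^2)·Dx^2  (order 2).
h: a_k = -2, -4, 4, 16, 56/3, 0, -832/45, …
ICs: h(0) = -2, h′(0) = -4.

f: a_k = 0, -2, 0, 4/3, 0, -4/15, 0, …
Change of var in L_f (x↦r) gives L₀.
Differentiate: ansatz ord ≤ ord L₀ ⇒ L.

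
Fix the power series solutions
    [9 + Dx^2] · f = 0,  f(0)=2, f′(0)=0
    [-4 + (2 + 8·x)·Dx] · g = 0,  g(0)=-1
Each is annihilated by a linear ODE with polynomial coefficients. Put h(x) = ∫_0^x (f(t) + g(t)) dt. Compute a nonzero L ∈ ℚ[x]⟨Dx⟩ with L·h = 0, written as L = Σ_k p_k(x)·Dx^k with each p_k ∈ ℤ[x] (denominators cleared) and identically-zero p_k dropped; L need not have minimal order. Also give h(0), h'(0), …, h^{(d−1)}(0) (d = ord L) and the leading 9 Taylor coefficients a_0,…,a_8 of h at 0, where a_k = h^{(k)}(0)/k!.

L = (-378 - 1296·x - 2592·x^2)·Dx + (45 + 828·x + 3888·x^2 + 5184·x^3)·Dx^2 + (-42 - 144·x - 288·x^2)·Dx^3 + (5 + 92·x + 432·x^2 + 576·x^3)·Dx^4  (order 4).
h: a_k = 0, 1, -1, -7/3, -1, 67/20, -14/3, 3279/280, -33, …
ICs: h(0) = 0, h′(0) = 1, h′′(0) = -2, h′′′(0) = -14.

f: a_k = 2, 0, -9, 0, 27/4, 0, -81/40, 0, 729/2240, …
g: a_k = -1, -2, 2, -4, 10, -28, 84, -264, 858, …
L₀ := lclm(L_f,L_g); ord L₀ ≤ 2+1.
∫: right-multiply L₀ by Dx.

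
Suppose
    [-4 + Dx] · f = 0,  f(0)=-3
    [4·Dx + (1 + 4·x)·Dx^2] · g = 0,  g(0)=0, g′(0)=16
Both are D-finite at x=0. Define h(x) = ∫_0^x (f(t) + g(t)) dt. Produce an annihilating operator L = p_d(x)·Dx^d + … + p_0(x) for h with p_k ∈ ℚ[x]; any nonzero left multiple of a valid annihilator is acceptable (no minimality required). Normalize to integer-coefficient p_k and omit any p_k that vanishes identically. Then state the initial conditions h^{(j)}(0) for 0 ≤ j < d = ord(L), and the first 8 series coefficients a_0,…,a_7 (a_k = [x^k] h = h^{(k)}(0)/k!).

f: a_k = -3, -12, -24, -32, -32, -128/5, -256/15, -1024/105, …
g: a_k = 0, 16, -32, 256/3, -256, 4096/5, -8192/3, 65536/7, …
Sum ⇒ L₀ = lclm(L_f,L_g) in ℚ(x)⟨Dx⟩.
h=∫₀ˣh₀: take L = L₀·Dx.
L = (-24 - 32·x)·Dx^2 + (2 - 16·x - 32·x^2)·Dx^3 + (1 + 6·x + 8·x^2)·Dx^4  (order 4).
h: a_k = 0, -3, 2, -56/3, 40/3, -288/5, 1984/15, -5888/15, …
ICs: h(0) = 0, h′(0) = -3, h′′(0) = 4, h′′′(0) = -112.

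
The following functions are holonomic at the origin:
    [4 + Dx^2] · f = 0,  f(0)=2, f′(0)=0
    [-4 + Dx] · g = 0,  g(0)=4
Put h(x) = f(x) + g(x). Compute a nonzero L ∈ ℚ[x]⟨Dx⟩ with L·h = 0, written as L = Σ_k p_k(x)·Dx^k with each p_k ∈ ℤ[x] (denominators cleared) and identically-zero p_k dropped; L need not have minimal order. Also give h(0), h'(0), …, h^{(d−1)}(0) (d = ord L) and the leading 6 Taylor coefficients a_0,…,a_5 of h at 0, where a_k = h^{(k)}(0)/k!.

f: a_k = 2, 0, -4, 0, 4/3, 0, …
g: a_k = 4, 16, 32, 128/3, 128/3, 512/15, …
L₀ := lclm(L_f,L_g); ord L₀ ≤ 2+1.
L = -16 + 4·Dx - 4·Dx^2 + Dx^3  (order 3).
h: a_k = 6, 16, 28, 128/3, 44, 512/15, …
ICs: h(0) = 6, h′(0) = 16, h′′(0) = 56.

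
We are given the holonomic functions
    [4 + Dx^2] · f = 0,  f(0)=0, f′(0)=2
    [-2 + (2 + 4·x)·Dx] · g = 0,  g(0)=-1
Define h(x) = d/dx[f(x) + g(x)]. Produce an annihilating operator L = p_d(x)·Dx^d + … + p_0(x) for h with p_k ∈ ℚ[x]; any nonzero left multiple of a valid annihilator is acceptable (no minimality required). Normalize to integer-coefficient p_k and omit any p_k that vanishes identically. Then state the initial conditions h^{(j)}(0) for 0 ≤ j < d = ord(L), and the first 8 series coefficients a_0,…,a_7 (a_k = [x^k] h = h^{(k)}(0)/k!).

L = (-76 - 64·x - 64·x^2) + (-28 - 120·x - 192·x^2 - 128·x^3)·Dx + (-19 - 16·x - 16·x^2)·Dx^2 + (-7 - 30·x - 48·x^2 - 32·x^3)·Dx^3  (order 3).
h: a_k = 1, 1, -11/2, 5/2, -73/24, 63/8, -10523/720, 429/16, …
ICs: h(0) = 1, h′(0) = 1, h′′(0) = -11.

f: a_k = 0, 2, 0, -4/3, 0, 4/15, 0, -8/315, …
g: a_k = -1, -1, 1/2, -1/2, 5/8, -7/8, 21/16, -33/16, …
h₀=f+g: left-lcm gives L₀, ord ≤ 3.
h=h₀': d/dx-closure on L₀ ⇒ L.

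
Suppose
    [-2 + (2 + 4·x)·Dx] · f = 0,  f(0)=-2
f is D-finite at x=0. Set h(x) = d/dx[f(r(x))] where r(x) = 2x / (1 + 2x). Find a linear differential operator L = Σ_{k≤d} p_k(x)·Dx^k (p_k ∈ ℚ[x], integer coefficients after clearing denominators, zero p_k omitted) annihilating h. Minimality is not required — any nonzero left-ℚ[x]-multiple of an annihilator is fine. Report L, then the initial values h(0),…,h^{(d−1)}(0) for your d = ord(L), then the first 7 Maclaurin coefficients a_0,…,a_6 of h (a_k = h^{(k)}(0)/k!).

L = (-6 - 24·x) + (-1 - 8·x - 12·x^2)·Dx  (order 1).
h: a_k = -4, 24, -120, 592, -3000, 15696, -84336, …
ICs: h(0) = -4.

f: a_k = -2, -2, 1, -1, 5/4, -7/4, 21/8, …
h₀=f(r): pull back L_f along r ⇒ L₀.
h₀' ⇒ L via d/dx closure of L₀.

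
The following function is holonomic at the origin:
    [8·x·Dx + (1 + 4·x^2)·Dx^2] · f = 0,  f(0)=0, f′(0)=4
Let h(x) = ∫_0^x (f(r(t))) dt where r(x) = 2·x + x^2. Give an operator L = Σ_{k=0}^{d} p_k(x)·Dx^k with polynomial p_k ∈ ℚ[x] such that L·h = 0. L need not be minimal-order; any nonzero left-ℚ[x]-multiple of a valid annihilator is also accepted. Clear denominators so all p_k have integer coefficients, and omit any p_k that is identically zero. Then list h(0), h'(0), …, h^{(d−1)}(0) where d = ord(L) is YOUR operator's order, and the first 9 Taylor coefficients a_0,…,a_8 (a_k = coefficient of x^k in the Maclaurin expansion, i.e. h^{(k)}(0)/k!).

f: a_k = 0, 4, 0, -16/3, 0, 64/5, 0, -256/7, 0, …
f∘r: x↦r, Dx↦Dx/r' in L_f ⇒ L₀.
∫: right-multiply L₀ by Dx.
L = (-1 + 32·x + 64·x^2 + 48·x^3 + 12·x^4)·Dx^2 + (1 + x + 16·x^2 + 32·x^3 + 20·x^4 + 4·x^5)·Dx^3  (order 3).
h: a_k = 0, 0, 4, 4/3, -32/3, -64/5, 944/15, 3056/21, -3200/7, …
ICs: h(0) = 0, h′(0) = 0, h′′(0) = 8.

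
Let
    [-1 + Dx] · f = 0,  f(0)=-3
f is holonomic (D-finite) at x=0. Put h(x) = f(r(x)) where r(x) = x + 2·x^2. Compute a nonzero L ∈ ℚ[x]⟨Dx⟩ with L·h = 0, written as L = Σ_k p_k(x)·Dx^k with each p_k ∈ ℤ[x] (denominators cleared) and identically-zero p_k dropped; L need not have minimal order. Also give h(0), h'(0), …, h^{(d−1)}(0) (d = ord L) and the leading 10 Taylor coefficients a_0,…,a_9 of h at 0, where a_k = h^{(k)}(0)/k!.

f: a_k = -3, -3, -3/2, -1/2, -1/8, -1/40, -1/240, -1/1680, -1/13440, -1/120960, …
L₀ from L_f via x↦r, Dx↦r'^{-1}Dx.
L = (-1 - 4·x) + Dx  (order 1).
h: a_k = -3, -3, -15/2, -13/2, -73/8, -281/40, -1741/240, -1697/336, -57233/13440, -328753/120960, …
ICs: h(0) = -3.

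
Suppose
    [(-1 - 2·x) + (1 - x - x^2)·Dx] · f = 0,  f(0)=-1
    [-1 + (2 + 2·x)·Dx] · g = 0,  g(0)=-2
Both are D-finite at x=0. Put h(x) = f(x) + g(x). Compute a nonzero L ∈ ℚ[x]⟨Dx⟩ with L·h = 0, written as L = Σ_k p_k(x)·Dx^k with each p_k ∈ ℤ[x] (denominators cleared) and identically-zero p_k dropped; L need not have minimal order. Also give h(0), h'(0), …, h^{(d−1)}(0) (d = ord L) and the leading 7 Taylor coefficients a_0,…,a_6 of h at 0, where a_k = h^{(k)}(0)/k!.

f: a_k = -1, -1, -2, -3, -5, -8, -13, …
g: a_k = -2, -1, 1/4, -1/8, 5/64, -7/128, 21/512, …
Weyl lclm of L_f,L_g ⇒ L₀ (ord ≤ 2).
L = (-9 - 21·x - 21·x^2 - 10·x^3) + (17 + 54·x + 87·x^2 + 74·x^3 + 25·x^4)·Dx + (-2 - 14·x - 6·x^2 + 30·x^3 + 34·x^4 + 10·x^5)·Dx^2  (order 2).
h: a_k = -3, -2, -7/4, -25/8, -315/64, -1031/128, -6635/512, …
ICs: h(0) = -3, h′(0) = -2.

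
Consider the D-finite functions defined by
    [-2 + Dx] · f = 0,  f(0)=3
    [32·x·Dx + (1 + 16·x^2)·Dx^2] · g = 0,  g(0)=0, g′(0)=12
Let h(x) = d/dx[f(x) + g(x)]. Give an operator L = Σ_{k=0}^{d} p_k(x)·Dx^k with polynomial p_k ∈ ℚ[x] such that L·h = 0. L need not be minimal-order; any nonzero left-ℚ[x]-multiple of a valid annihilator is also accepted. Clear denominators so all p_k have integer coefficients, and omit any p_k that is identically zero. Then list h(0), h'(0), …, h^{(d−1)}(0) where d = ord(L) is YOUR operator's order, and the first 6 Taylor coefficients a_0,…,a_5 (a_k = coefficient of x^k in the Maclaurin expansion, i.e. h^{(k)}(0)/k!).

f: a_k = 3, 6, 6, 4, 2, 4/5, …
g: a_k = 0, 12, 0, -64, 0, 3072/5, …
L₀ := lclm(L_f,L_g); ord L₀ ≤ 1+2.
Derive L from L₀ (diff closure).
L = (32 - 64·x - 1536·x^2 - 1024·x^3) + (-18 + 704·x^2 - 512·x^4)·Dx + (1 + 16·x + 32·x^2 + 256·x^3 + 256·x^4)·Dx^2  (order 2).
h: a_k = 18, 12, -180, 8, 3076, 8/5, …
ICs: h(0) = 18, h′(0) = 12.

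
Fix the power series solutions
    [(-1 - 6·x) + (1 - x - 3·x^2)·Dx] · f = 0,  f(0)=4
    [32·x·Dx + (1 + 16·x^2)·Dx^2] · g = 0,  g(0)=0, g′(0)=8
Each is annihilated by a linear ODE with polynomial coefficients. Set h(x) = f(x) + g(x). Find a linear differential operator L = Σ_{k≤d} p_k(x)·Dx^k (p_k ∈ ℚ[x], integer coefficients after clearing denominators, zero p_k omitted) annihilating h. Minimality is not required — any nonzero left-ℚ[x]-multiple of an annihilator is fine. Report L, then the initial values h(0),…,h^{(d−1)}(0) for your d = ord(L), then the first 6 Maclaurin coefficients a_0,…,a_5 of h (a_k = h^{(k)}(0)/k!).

L = (-128 + 512·x + 10560·x^2 + 25344·x^3 + 95904·x^4 + 41472·x^6)·Dx + (37 + 208·x - 206·x^2 + 1476·x^3 + 24336·x^4 + 66528·x^5 + 6912·x^6 + 41472·x^7)·Dx^2 + (-4 - 21·x - 198·x^2 - 90·x^3 - 1775·x^4 + 4080·x^5 + 6336·x^6 + 2304·x^7 + 6912·x^8)·Dx^3  (order 3).
h: a_k = 4, 12, 16, -44/3, 76, 2848/5, …
ICs: h(0) = 4, h′(0) = 12, h′′(0) = 32.

f: a_k = 4, 4, 16, 28, 76, 160, …
g: a_k = 0, 8, 0, -128/3, 0, 2048/5, …
Sum ⇒ L₀ = lclm(L_f,L_g) in ℚ(x)⟨Dx⟩.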